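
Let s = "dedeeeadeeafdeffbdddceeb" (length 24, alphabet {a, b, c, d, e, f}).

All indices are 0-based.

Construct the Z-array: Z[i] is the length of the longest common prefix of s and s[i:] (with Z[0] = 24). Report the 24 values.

Z[0]=24
i=1: i≥r, start 0; Z[1]=0
i=2: i≥r, start 0; Z[2]=2 scan→box=[2,4)
i=3: min(r-i=1, Z[1]=0)=0; Z[3]=0
i=4: i≥r, start 0; Z[4]=0
i=5: i≥r, start 0; Z[5]=0
i=6: i≥r, start 0; Z[6]=0
i=7: i≥r, start 0; Z[7]=2 scan→box=[7,9)
i=8: min(r-i=1, Z[1]=0)=0; Z[8]=0
i=9: i≥r, start 0; Z[9]=0
i=10: i≥r, start 0; Z[10]=0
i=11: i≥r, start 0; Z[11]=0
i=12: i≥r, start 0; Z[12]=2 scan→box=[12,14)
i=13: min(r-i=1, Z[1]=0)=0; Z[13]=0
i=14: i≥r, start 0; Z[14]=0
i=15: i≥r, start 0; Z[15]=0
i=16: i≥r, start 0; Z[16]=0
i=17: i≥r, start 0; Z[17]=1 scan→box=[17,18)
i=18: i≥r, start 0; Z[18]=1 scan→box=[18,19)
i=19: i≥r, start 0; Z[19]=1 scan→box=[19,20)
i=20: i≥r, start 0; Z[20]=0
i=21: i≥r, start 0; Z[21]=0
i=22: i≥r, start 0; Z[22]=0
i=23: i≥r, start 0; Z[23]=0

[24, 0, 2, 0, 0, 0, 0, 2, 0, 0, 0, 0, 2, 0, 0, 0, 0, 1, 1, 1, 0, 0, 0, 0]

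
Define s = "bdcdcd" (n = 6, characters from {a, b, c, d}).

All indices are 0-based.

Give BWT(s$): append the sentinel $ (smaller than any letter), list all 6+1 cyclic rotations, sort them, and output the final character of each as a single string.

d$ddccb

rank  rotation last
    0  $bdcdcd  d
    1  bdcdcd$  $
    2  cd$bdcd  d
    3  cdcd$bd  d
    4  d$bdcdc  c
    5  dcd$bdc  c
    6  dcdcd$b  b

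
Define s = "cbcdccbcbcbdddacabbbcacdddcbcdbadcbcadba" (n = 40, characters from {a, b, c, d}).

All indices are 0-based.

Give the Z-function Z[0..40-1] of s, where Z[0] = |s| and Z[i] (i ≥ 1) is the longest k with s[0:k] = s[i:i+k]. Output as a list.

[40, 0, 1, 0, 1, 3, 0, 3, 0, 2, 0, 0, 0, 0, 0, 1, 0, 0, 0, 0, 1, 0, 1, 0, 0, 0, 4, 0, 1, 0, 0, 0, 0, 3, 0, 1, 0, 0, 0, 0]

Z[0]=40
i=1: outside box; Z[1]=0
i=2: outside box; Z[2]=1 scan→box=[2,3)
i=3: outside box; Z[3]=0
i=4: outside box; Z[4]=1 scan→box=[4,5)
i=5: outside box; Z[5]=3 scan→box=[5,8)
i=6: min(r-i=2, Z[1]=0)=0; Z[6]=0
i=7: min(r-i=1, Z[2]=1)=1; Z[7]=3 scan→box=[7,10)
i=8: min(r-i=2, Z[1]=0)=0; Z[8]=0
i=9: min(r-i=1, Z[2]=1)=1; Z[9]=2 scan→box=[9,11)
i=10: min(r-i=1, Z[1]=0)=0; Z[10]=0
i=11: outside box; Z[11]=0
i=12: outside box; Z[12]=0
i=13: outside box; Z[13]=0
i=14: outside box; Z[14]=0
i=15: outside box; Z[15]=1 scan→box=[15,16)
i=16: outside box; Z[16]=0
i=17: outside box; Z[17]=0
i=18: outside box; Z[18]=0
i=19: outside box; Z[19]=0
i=20: outside box; Z[20]=1 scan→box=[20,21)
i=21: outside box; Z[21]=0
i=22: outside box; Z[22]=1 scan→box=[22,23)
i=23: outside box; Z[23]=0
i=24: outside box; Z[24]=0
i=25: outside box; Z[25]=0
i=26: outside box; Z[26]=4 scan→box=[26,30)
i=27: min(r-i=3, Z[1]=0)=0; Z[27]=0
i=28: min(r-i=2, Z[2]=1)=1; Z[28]=1
i=29: min(r-i=1, Z[3]=0)=0; Z[29]=0
i=30: outside box; Z[30]=0
i=31: outside box; Z[31]=0
i=32: outside box; Z[32]=0
i=33: outside box; Z[33]=3 scan→box=[33,36)
i=34: min(r-i=2, Z[1]=0)=0; Z[34]=0
i=35: min(r-i=1, Z[2]=1)=1; Z[35]=1
i=36: outside box; Z[36]=0
i=37: outside box; Z[37]=0
i=38: outside box; Z[38]=0
i=39: outside box; Z[39]=0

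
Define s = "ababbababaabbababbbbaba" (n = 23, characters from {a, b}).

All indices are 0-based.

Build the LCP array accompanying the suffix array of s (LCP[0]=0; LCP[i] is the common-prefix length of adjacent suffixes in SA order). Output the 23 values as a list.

rank→(start, suffix):
  0 → (22, 'a')
  1 → (9, 'aabbababbbbaba')
  2 → (20, 'aba')
  3 → (7, 'abaabbababbbbaba')
  4 → (5, 'ababaabbababbbbaba')
  5 → (0, 'ababbababaabbababbbbaba')
  6 → (13, 'ababbbbaba')
  7 → (2, 'abbababaabbababbbbaba')
  8 → (10, 'abbababbbbaba')
  9 → (15, 'abbbbaba')
  10 → (21, 'ba')
  11 → (8, 'baabbababbbbaba')
  12 → (19, 'baba')
  13 → (6, 'babaabbababbbbaba')
  14 → (4, 'bababaabbababbbbaba')
  15 → (12, 'bababbbbaba')
  16 → (1, 'babbababaabbababbbbaba')
  17 → (14, 'babbbbaba')
  18 → (18, 'bbaba')
  19 → (3, 'bbababaabbababbbbaba')
  20 → (11, 'bbababbbbaba')
  21 → (17, 'bbbaba')
  22 → (16, 'bbbbaba')

SA = [22, 9, 20, 7, 5, 0, 13, 2, 10, 15, 21, 8, 19, 6, 4, 12, 1, 14, 18, 3, 11, 17, 16]
i: (SA[i-1],SA[i]) lcp shared
  1: (22,9) 1 'a'
  2: (9,20) 1 'a'
  3: (20,7) 3 'aba'
  4: (7,5) 3 'aba'
  5: (5,0) 4 'abab'
  6: (0,13) 5 'ababb'
  7: (13,2) 2 'ab'
  8: (2,10) 7 'abbabab'
  9: (10,15) 3 'abb'
  10: (15,21) 0 ''
  11: (21,8) 2 'ba'
  12: (8,19) 2 'ba'
  13: (19,6) 4 'baba'
  14: (6,4) 4 'baba'
  15: (4,12) 5 'babab'
  16: (12,1) 3 'bab'
  17: (1,14) 4 'babb'
  18: (14,18) 1 'b'
  19: (18,3) 5 'bbaba'
  20: (3,11) 6 'bbabab'
  21: (11,17) 2 'bb'
  22: (17,16) 3 'bbb'

[0, 1, 1, 3, 3, 4, 5, 2, 7, 3, 0, 2, 2, 4, 4, 5, 3, 4, 1, 5, 6, 2, 3]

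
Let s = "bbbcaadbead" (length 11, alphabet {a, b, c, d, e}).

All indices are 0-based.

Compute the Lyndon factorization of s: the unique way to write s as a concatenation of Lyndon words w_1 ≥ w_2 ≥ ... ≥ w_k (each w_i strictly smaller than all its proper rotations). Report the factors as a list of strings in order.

["bbbc", "aadbead"]

emit factor 1: 'bbbc' (i=0, period=4)
emit factor 2: 'aadbead' (i=4, period=7)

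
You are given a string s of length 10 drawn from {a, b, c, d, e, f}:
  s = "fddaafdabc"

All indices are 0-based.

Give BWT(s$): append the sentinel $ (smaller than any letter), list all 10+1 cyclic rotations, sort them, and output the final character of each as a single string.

rank  rotation     last
    0  $fddaafdabc  c
    1  aafdabc$fdd  d
    2  abc$fddaafd  d
    3  afdabc$fdda  a
    4  bc$fddaafda  a
    5  c$fddaafdab  b
    6  daafdabc$fd  d
    7  dabc$fddaaf  f
    8  ddaafdabc$f  f
    9  fdabc$fddaa  a
   10  fddaafdabc$  $

cddaabdffa$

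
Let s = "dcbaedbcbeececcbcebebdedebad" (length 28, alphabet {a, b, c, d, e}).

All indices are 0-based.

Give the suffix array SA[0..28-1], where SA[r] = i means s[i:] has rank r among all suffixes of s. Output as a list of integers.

[26, 3, 25, 2, 6, 15, 20, 18, 8, 1, 14, 7, 13, 16, 11, 27, 5, 0, 23, 21, 24, 19, 17, 12, 10, 4, 22, 9]

sorted suffixes:
  #0 SA[0]=26  'ad'
  #1 SA[1]=3  'aedbcbeececcbcebebdedebad'
  #2 SA[2]=25  'bad'
  #3 SA[3]=2  'baedbcbeececcbcebebdedebad'
  #4 SA[4]=6  'bcbeececcbcebebdedebad'
  #5 SA[5]=15  'bcebebdedebad'
  #6 SA[6]=20  'bdedebad'
  #7 SA[7]=18  'bebdedebad'
  #8 SA[8]=8  'beececcbcebebdedebad'
  #9 SA[9]=1  'cbaedbcbeececcbcebebdedebad'
  #10 SA[10]=14  'cbcebebdedebad'
  #11 SA[11]=7  'cbeececcbcebebdedebad'
  #12 SA[12]=13  'ccbcebebdedebad'
  #13 SA[13]=16  'cebebdedebad'
  #14 SA[14]=11  'ceccbcebebdedebad'
  #15 SA[15]=27  'd'
  #16 SA[16]=5  'dbcbeececcbcebebdedebad'
  #17 SA[17]=0  'dcbaedbcbeececcbcebebdedebad'
  #18 SA[18]=23  'debad'
  #19 SA[19]=21  'dedebad'
  #20 SA[20]=24  'ebad'
  #21 SA[21]=19  'ebdedebad'
  #22 SA[22]=17  'ebebdedebad'
  #23 SA[23]=12  'eccbcebebdedebad'
  #24 SA[24]=10  'ececcbcebebdedebad'
  #25 SA[25]=4  'edbcbeececcbcebebdedebad'
  #26 SA[26]=22  'edebad'
  #27 SA[27]=9  'eececcbcebebdedebad'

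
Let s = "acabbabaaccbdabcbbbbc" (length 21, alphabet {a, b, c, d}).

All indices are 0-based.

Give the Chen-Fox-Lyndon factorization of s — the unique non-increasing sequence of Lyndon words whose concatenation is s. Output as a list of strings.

emit factor 1: 'ac' (i=0, period=2)
emit factor 2: 'abb' (i=2, period=3)
emit factor 3: 'ab' (i=5, period=2)
emit factor 4: 'aaccbdabcbbbbc' (i=7, period=14)

["ac", "abb", "ab", "aaccbdabcbbbbc"]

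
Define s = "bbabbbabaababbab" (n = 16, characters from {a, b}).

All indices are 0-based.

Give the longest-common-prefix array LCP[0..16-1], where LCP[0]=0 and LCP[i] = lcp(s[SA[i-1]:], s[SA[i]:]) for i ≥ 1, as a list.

sorted suffixes:
  #0 SA[0]=8  'aababbab'
  #1 SA[1]=14  'ab'
  #2 SA[2]=6  'abaababbab'
  #3 SA[3]=9  'ababbab'
  #4 SA[4]=11  'abbab'
  #5 SA[5]=2  'abbbabaababbab'
  #6 SA[6]=15  'b'
  #7 SA[7]=7  'baababbab'
  #8 SA[8]=13  'bab'
  #9 SA[9]=5  'babaababbab'
  #10 SA[10]=10  'babbab'
  #11 SA[11]=1  'babbbabaababbab'
  #12 SA[12]=12  'bbab'
  #13 SA[13]=4  'bbabaababbab'
  #14 SA[14]=0  'bbabbbabaababbab'
  #15 SA[15]=3  'bbbabaababbab'

SA = [8, 14, 6, 9, 11, 2, 15, 7, 13, 5, 10, 1, 12, 4, 0, 3]
rank  pair      lcp
   1  s[8:],s[14:]  1  'a'
   2  s[14:],s[6:]  2  'ab'
   3  s[6:],s[9:]  3  'aba'
   4  s[9:],s[11:]  2  'ab'
   5  s[11:],s[2:]  3  'abb'
   6  s[2:],s[15:]  0  ''
   7  s[15:],s[7:]  1  'b'
   8  s[7:],s[13:]  2  'ba'
   9  s[13:],s[5:]  3  'bab'
  10  s[5:],s[10:]  3  'bab'
  11  s[10:],s[1:]  4  'babb'
  12  s[1:],s[12:]  1  'b'
  13  s[12:],s[4:]  4  'bbab'
  14  s[4:],s[0:]  4  'bbab'
  15  s[0:],s[3:]  2  'bb'

[0, 1, 2, 3, 2, 3, 0, 1, 2, 3, 3, 4, 1, 4, 4, 2]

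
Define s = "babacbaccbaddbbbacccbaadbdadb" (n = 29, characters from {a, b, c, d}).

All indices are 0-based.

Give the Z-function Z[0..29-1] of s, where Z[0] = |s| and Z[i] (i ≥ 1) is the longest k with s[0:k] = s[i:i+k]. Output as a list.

[29, 0, 2, 0, 0, 2, 0, 0, 0, 2, 0, 0, 0, 1, 1, 2, 0, 0, 0, 0, 2, 0, 0, 0, 1, 0, 0, 0, 1]

Z[0]=29
i=1: fresh scan; Z[1]=0
i=2: fresh scan; Z[2]=2 grow→box=[2,4)
i=3: min(r-i=1, Z[1]=0)=0; Z[3]=0
i=4: fresh scan; Z[4]=0
i=5: fresh scan; Z[5]=2 grow→box=[5,7)
i=6: min(r-i=1, Z[1]=0)=0; Z[6]=0
i=7: fresh scan; Z[7]=0
i=8: fresh scan; Z[8]=0
i=9: fresh scan; Z[9]=2 grow→box=[9,11)
i=10: min(r-i=1, Z[1]=0)=0; Z[10]=0
i=11: fresh scan; Z[11]=0
i=12: fresh scan; Z[12]=0
i=13: fresh scan; Z[13]=1 grow→box=[13,14)
i=14: fresh scan; Z[14]=1 grow→box=[14,15)
i=15: fresh scan; Z[15]=2 grow→box=[15,17)
i=16: min(r-i=1, Z[1]=0)=0; Z[16]=0
i=17: fresh scan; Z[17]=0
i=18: fresh scan; Z[18]=0
i=19: fresh scan; Z[19]=0
i=20: fresh scan; Z[20]=2 grow→box=[20,22)
i=21: min(r-i=1, Z[1]=0)=0; Z[21]=0
i=22: fresh scan; Z[22]=0
i=23: fresh scan; Z[23]=0
i=24: fresh scan; Z[24]=1 grow→box=[24,25)
i=25: fresh scan; Z[25]=0
i=26: fresh scan; Z[26]=0
i=27: fresh scan; Z[27]=0
i=28: fresh scan; Z[28]=1 grow→box=[28,29)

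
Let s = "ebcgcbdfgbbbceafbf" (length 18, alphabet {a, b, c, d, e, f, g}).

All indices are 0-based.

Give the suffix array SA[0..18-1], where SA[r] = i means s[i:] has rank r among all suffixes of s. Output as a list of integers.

[14, 9, 10, 11, 1, 5, 16, 4, 12, 2, 6, 13, 0, 17, 15, 7, 8, 3]

rank | idx | suffix
   0 |  14 | afbf
   1 |   9 | bbbceafbf
   2 |  10 | bbceafbf
   3 |  11 | bceafbf
   4 |   1 | bcgcbdfgbbbceafbf
   5 |   5 | bdfgbbbceafbf
   6 |  16 | bf
   7 |   4 | cbdfgbbbceafbf
   8 |  12 | ceafbf
   9 |   2 | cgcbdfgbbbceafbf
  10 |   6 | dfgbbbceafbf
  11 |  13 | eafbf
  12 |   0 | ebcgcbdfgbbbceafbf
  13 |  17 | f
  14 |  15 | fbf
  15 |   7 | fgbbbceafbf
  16 |   8 | gbbbceafbf
  17 |   3 | gcbdfgbbbceafbf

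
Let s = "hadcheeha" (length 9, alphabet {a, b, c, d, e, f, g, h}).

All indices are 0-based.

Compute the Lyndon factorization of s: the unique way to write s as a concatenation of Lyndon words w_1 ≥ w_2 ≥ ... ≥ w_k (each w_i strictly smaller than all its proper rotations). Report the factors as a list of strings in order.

["h", "adcheeh", "a"]

emit factor 1: 'h' (i=0, period=1)
emit factor 2: 'adcheeh' (i=1, period=7)
emit factor 3: 'a' (i=8, period=1)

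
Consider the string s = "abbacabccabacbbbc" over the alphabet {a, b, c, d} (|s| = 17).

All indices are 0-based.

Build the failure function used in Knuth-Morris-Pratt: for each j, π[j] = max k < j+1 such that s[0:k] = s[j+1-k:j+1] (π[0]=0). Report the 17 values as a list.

[0, 0, 0, 1, 0, 1, 2, 0, 0, 1, 2, 1, 0, 0, 0, 0, 0]

π[0] = 0
j=1 s[j]='b': π[1]=0 (border '')
j=2 s[j]='b': π[2]=0 (border '')
j=3 s[j]='a': π[3]=1 (border 'a')
j=4 s[j]='c': k: 1→0; π[4]=0 (border '')
j=5 s[j]='a': π[5]=1 (border 'a')
j=6 s[j]='b': π[6]=2 (border 'ab')
j=7 s[j]='c': k: 2→0; π[7]=0 (border '')
j=8 s[j]='c': π[8]=0 (border '')
j=9 s[j]='a': π[9]=1 (border 'a')
j=10 s[j]='b': π[10]=2 (border 'ab')
j=11 s[j]='a': k: 2→0; π[11]=1 (border 'a')
j=12 s[j]='c': k: 1→0; π[12]=0 (border '')
j=13 s[j]='b': π[13]=0 (border '')
j=14 s[j]='b': π[14]=0 (border '')
j=15 s[j]='b': π[15]=0 (border '')
j=16 s[j]='c': π[16]=0 (border '')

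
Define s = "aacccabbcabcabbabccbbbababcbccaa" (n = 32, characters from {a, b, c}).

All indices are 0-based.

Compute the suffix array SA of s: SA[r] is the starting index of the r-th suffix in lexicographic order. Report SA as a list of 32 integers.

rank | idx | suffix
   0 |  31 | a
   1 |  30 | aa
   2 |   0 | aacccabbcabcabbabccbbbababcbccaa
   3 |  22 | ababcbccaa
   4 |  12 | abbabccbbbababcbccaa
   5 |   5 | abbcabcabbabccbbbababcbccaa
   6 |   9 | abcabbabccbbbababcbccaa
   7 |  24 | abcbccaa
   8 |  15 | abccbbbababcbccaa
   9 |   1 | acccabbcabcabbabccbbbababcbccaa
  10 |  21 | bababcbccaa
  11 |  23 | babcbccaa
  12 |  14 | babccbbbababcbccaa
  13 |  20 | bbababcbccaa
  14 |  13 | bbabccbbbababcbccaa
  15 |  19 | bbbababcbccaa
  16 |   6 | bbcabcabbabccbbbababcbccaa
  17 |  10 | bcabbabccbbbababcbccaa
  18 |   7 | bcabcabbabccbbbababcbccaa
  19 |  25 | bcbccaa
  20 |  27 | bccaa
  21 |  16 | bccbbbababcbccaa
  22 |  29 | caa
  23 |  11 | cabbabccbbbababcbccaa
  24 |   4 | cabbcabcabbabccbbbababcbccaa
  25 |   8 | cabcabbabccbbbababcbccaa
  26 |  18 | cbbbababcbccaa
  27 |  26 | cbccaa
  28 |  28 | ccaa
  29 |   3 | ccabbcabcabbabccbbbababcbccaa
  30 |  17 | ccbbbababcbccaa
  31 |   2 | cccabbcabcabbabccbbbababcbccaa

[31, 30, 0, 22, 12, 5, 9, 24, 15, 1, 21, 23, 14, 20, 13, 19, 6, 10, 7, 25, 27, 16, 29, 11, 4, 8, 18, 26, 28, 3, 17, 2]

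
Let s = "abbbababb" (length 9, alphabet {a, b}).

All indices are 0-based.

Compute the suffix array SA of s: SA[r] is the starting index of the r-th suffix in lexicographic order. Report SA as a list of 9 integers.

[4, 6, 0, 8, 3, 5, 7, 2, 1]

rank→(start, suffix):
  0 → (4, 'ababb')
  1 → (6, 'abb')
  2 → (0, 'abbbababb')
  3 → (8, 'b')
  4 → (3, 'bababb')
  5 → (5, 'babb')
  6 → (7, 'bb')
  7 → (2, 'bbababb')
  8 → (1, 'bbbababb')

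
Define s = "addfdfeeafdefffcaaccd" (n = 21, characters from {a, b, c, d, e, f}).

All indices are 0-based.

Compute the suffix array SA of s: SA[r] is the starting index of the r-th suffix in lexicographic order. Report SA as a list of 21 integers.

rank→(start, suffix):
  0 → (16, 'aaccd')
  1 → (17, 'accd')
  2 → (0, 'addfdfeeafdefffcaaccd')
  3 → (8, 'afdefffcaaccd')
  4 → (15, 'caaccd')
  5 → (18, 'ccd')
  6 → (19, 'cd')
  7 → (20, 'd')
  8 → (1, 'ddfdfeeafdefffcaaccd')
  9 → (10, 'defffcaaccd')
  10 → (2, 'dfdfeeafdefffcaaccd')
  11 → (4, 'dfeeafdefffcaaccd')
  12 → (7, 'eafdefffcaaccd')
  13 → (6, 'eeafdefffcaaccd')
  14 → (11, 'efffcaaccd')
  15 → (14, 'fcaaccd')
  16 → (9, 'fdefffcaaccd')
  17 → (3, 'fdfeeafdefffcaaccd')
  18 → (5, 'feeafdefffcaaccd')
  19 → (13, 'ffcaaccd')
  20 → (12, 'fffcaaccd')

[16, 17, 0, 8, 15, 18, 19, 20, 1, 10, 2, 4, 7, 6, 11, 14, 9, 3, 5, 13, 12]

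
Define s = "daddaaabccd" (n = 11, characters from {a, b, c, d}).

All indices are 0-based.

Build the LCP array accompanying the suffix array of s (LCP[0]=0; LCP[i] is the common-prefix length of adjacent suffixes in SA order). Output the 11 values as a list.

[0, 2, 1, 1, 0, 0, 1, 0, 1, 2, 1]

rank | idx | suffix
   0 |   4 | aaabccd
   1 |   5 | aabccd
   2 |   6 | abccd
   3 |   1 | addaaabccd
   4 |   7 | bccd
   5 |   8 | ccd
   6 |   9 | cd
   7 |  10 | d
   8 |   3 | daaabccd
   9 |   0 | daddaaabccd
  10 |   2 | ddaaabccd

SA = [4, 5, 6, 1, 7, 8, 9, 10, 3, 0, 2]
[i] adj suffixes → lcp
  [1] 4/5 → 2 ('aa')
  [2] 5/6 → 1 ('a')
  [3] 6/1 → 1 ('a')
  [4] 1/7 → 0 ('')
  [5] 7/8 → 0 ('')
  [6] 8/9 → 1 ('c')
  [7] 9/10 → 0 ('')
  [8] 10/3 → 1 ('d')
  [9] 3/0 → 2 ('da')
  [10] 0/2 → 1 ('d')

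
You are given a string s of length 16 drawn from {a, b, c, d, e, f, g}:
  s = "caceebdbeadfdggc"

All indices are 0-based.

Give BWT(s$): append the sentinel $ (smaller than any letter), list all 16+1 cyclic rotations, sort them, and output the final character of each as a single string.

cceedg$abafbecdgd

rank  rotation           last
    0  $caceebdbeadfdggc  c
    1  aceebdbeadfdggc$c  c
    2  adfdggc$caceebdbe  e
    3  bdbeadfdggc$cacee  e
    4  beadfdggc$caceebd  d
    5  c$caceebdbeadfdgg  g
    6  caceebdbeadfdggc$  $
    7  ceebdbeadfdggc$ca  a
    8  dbeadfdggc$caceeb  b
    9  dfdggc$caceebdbea  a
   10  dggc$caceebdbeadf  f
   11  eadfdggc$caceebdb  b
   12  ebdbeadfdggc$cace  e
   13  eebdbeadfdggc$cac  c
   14  fdggc$caceebdbead  d
   15  gc$caceebdbeadfdg  g
   16  ggc$caceebdbeadfd  d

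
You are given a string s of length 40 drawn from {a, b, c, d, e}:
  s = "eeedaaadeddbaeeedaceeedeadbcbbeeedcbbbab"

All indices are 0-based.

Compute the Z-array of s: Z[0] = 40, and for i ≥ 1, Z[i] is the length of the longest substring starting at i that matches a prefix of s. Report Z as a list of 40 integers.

Z[0]=40
i=1: outside box; Z[1]=2 grow→box=[1,3)
i=2: min(r-i=1, Z[1]=2)=1; Z[2]=1
i=3: outside box; Z[3]=0
i=4: outside box; Z[4]=0
i=5: outside box; Z[5]=0
i=6: outside box; Z[6]=0
i=7: outside box; Z[7]=0
i=8: outside box; Z[8]=1 grow→box=[8,9)
i=9: outside box; Z[9]=0
i=10: outside box; Z[10]=0
i=11: outside box; Z[11]=0
i=12: outside box; Z[12]=0
i=13: outside box; Z[13]=5 grow→box=[13,18)
i=14: min(r-i=4, Z[1]=2)=2; Z[14]=2
i=15: min(r-i=3, Z[2]=1)=1; Z[15]=1
i=16: min(r-i=2, Z[3]=0)=0; Z[16]=0
i=17: min(r-i=1, Z[4]=0)=0; Z[17]=0
i=18: outside box; Z[18]=0
i=19: outside box; Z[19]=4 grow→box=[19,23)
i=20: min(r-i=3, Z[1]=2)=2; Z[20]=2
i=21: min(r-i=2, Z[2]=1)=1; Z[21]=1
i=22: min(r-i=1, Z[3]=0)=0; Z[22]=0
i=23: outside box; Z[23]=1 grow→box=[23,24)
i=24: outside box; Z[24]=0
i=25: outside box; Z[25]=0
i=26: outside box; Z[26]=0
i=27: outside box; Z[27]=0
i=28: outside box; Z[28]=0
i=29: outside box; Z[29]=0
i=30: outside box; Z[30]=4 grow→box=[30,34)
i=31: min(r-i=3, Z[1]=2)=2; Z[31]=2
i=32: min(r-i=2, Z[2]=1)=1; Z[32]=1
i=33: min(r-i=1, Z[3]=0)=0; Z[33]=0
i=34: outside box; Z[34]=0
i=35: outside box; Z[35]=0
i=36: outside box; Z[36]=0
i=37: outside box; Z[37]=0
i=38: outside box; Z[38]=0
i=39: outside box; Z[39]=0

[40, 2, 1, 0, 0, 0, 0, 0, 1, 0, 0, 0, 0, 5, 2, 1, 0, 0, 0, 4, 2, 1, 0, 1, 0, 0, 0, 0, 0, 0, 4, 2, 1, 0, 0, 0, 0, 0, 0, 0]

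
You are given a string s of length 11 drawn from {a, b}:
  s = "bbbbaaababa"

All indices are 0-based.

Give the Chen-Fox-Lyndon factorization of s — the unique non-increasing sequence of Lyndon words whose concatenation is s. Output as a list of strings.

["b", "b", "b", "b", "aaabab", "a"]

emit factor 1: 'b' (i=0, period=1)
emit factor 2: 'b' (i=1, period=1)
emit factor 3: 'b' (i=2, period=1)
emit factor 4: 'b' (i=3, period=1)
emit factor 5: 'aaabab' (i=4, period=6)
emit factor 6: 'a' (i=10, period=1)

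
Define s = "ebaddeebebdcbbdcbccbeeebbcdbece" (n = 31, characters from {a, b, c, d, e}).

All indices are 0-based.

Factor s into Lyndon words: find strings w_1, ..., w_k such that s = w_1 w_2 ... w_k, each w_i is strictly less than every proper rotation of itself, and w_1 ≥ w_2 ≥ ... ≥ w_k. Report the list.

emit factor 1: 'e' (i=0, period=1)
emit factor 2: 'b' (i=1, period=1)
emit factor 3: 'addeebebdcbbdcbccbeeebbcdbece' (i=2, period=29)

["e", "b", "addeebebdcbbdcbccbeeebbcdbece"]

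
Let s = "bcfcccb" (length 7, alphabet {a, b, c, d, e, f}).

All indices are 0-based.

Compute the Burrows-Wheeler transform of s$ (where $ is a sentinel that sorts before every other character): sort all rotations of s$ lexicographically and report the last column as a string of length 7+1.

rank  rotation  last
    0  $bcfcccb  b
    1  b$bcfccc  c
    2  bcfcccb$  $
    3  cb$bcfcc  c
    4  ccb$bcfc  c
    5  cccb$bcf  f
    6  cfcccb$b  b
    7  fcccb$bc  c

bc$ccfbc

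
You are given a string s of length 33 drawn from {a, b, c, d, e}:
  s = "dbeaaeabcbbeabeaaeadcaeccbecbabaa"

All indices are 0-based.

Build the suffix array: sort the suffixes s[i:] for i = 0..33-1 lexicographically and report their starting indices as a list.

[32, 31, 3, 15, 29, 6, 12, 18, 4, 16, 21, 30, 28, 9, 7, 1, 13, 10, 25, 20, 27, 8, 24, 23, 0, 19, 2, 14, 5, 11, 17, 26, 22]

sorted suffixes:
  #0 SA[0]=32  'a'
  #1 SA[1]=31  'aa'
  #2 SA[2]=3  'aaeabcbbeabeaaeadcaeccbecbabaa'
  #3 SA[3]=15  'aaeadcaeccbecbabaa'
  #4 SA[4]=29  'abaa'
  #5 SA[5]=6  'abcbbeabeaaeadcaeccbecbabaa'
  #6 SA[6]=12  'abeaaeadcaeccbecbabaa'
  #7 SA[7]=18  'adcaeccbecbabaa'
  #8 SA[8]=4  'aeabcbbeabeaaeadcaeccbecbabaa'
  #9 SA[9]=16  'aeadcaeccbecbabaa'
  #10 SA[10]=21  'aeccbecbabaa'
  #11 SA[11]=30  'baa'
  #12 SA[12]=28  'babaa'
  #13 SA[13]=9  'bbeabeaaeadcaeccbecbabaa'
  #14 SA[14]=7  'bcbbeabeaaeadcaeccbecbabaa'
  #15 SA[15]=1  'beaaeabcbbeabeaaeadcaeccbecbabaa'
  #16 SA[16]=13  'beaaeadcaeccbecbabaa'
  #17 SA[17]=10  'beabeaaeadcaeccbecbabaa'
  #18 SA[18]=25  'becbabaa'
  #19 SA[19]=20  'caeccbecbabaa'
  #20 SA[20]=27  'cbabaa'
  #21 SA[21]=8  'cbbeabeaaeadcaeccbecbabaa'
  #22 SA[22]=24  'cbecbabaa'
  #23 SA[23]=23  'ccbecbabaa'
  #24 SA[24]=0  'dbeaaeabcbbeabeaaeadcaeccbecbabaa'
  #25 SA[25]=19  'dcaeccbecbabaa'
  #26 SA[26]=2  'eaaeabcbbeabeaaeadcaeccbecbabaa'
  #27 SA[27]=14  'eaaeadcaeccbecbabaa'
  #28 SA[28]=5  'eabcbbeabeaaeadcaeccbecbabaa'
  #29 SA[29]=11  'eabeaaeadcaeccbecbabaa'
  #30 SA[30]=17  'eadcaeccbecbabaa'
  #31 SA[31]=26  'ecbabaa'
  #32 SA[32]=22  'eccbecbabaa'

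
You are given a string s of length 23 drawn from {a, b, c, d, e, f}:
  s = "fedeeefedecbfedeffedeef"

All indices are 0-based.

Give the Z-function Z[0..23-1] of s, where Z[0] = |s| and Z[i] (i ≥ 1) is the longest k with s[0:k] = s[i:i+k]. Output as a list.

Z[0]=23
i=1: outside box; Z[1]=0
i=2: outside box; Z[2]=0
i=3: outside box; Z[3]=0
i=4: outside box; Z[4]=0
i=5: outside box; Z[5]=0
i=6: outside box; Z[6]=4 scan→box=[6,10)
i=7: min(r-i=3, Z[1]=0)=0; Z[7]=0
i=8: min(r-i=2, Z[2]=0)=0; Z[8]=0
i=9: min(r-i=1, Z[3]=0)=0; Z[9]=0
i=10: outside box; Z[10]=0
i=11: outside box; Z[11]=0
i=12: outside box; Z[12]=4 scan→box=[12,16)
i=13: min(r-i=3, Z[1]=0)=0; Z[13]=0
i=14: min(r-i=2, Z[2]=0)=0; Z[14]=0
i=15: min(r-i=1, Z[3]=0)=0; Z[15]=0
i=16: outside box; Z[16]=1 scan→box=[16,17)
i=17: outside box; Z[17]=5 scan→box=[17,22)
i=18: min(r-i=4, Z[1]=0)=0; Z[18]=0
i=19: min(r-i=3, Z[2]=0)=0; Z[19]=0
i=20: min(r-i=2, Z[3]=0)=0; Z[20]=0
i=21: min(r-i=1, Z[4]=0)=0; Z[21]=0
i=22: outside box; Z[22]=1 scan→box=[22,23)

[23, 0, 0, 0, 0, 0, 4, 0, 0, 0, 0, 0, 4, 0, 0, 0, 1, 5, 0, 0, 0, 0, 1]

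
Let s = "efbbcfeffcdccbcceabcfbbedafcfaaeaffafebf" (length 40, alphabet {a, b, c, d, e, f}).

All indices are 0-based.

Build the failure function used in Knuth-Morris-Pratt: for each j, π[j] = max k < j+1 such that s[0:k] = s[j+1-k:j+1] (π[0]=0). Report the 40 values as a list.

π[0] = 0
j=1 s[j]='f': π[1]=0 (border '')
j=2 s[j]='b': π[2]=0 (border '')
j=3 s[j]='b': π[3]=0 (border '')
j=4 s[j]='c': π[4]=0 (border '')
j=5 s[j]='f': π[5]=0 (border '')
j=6 s[j]='e': π[6]=1 (border 'e')
j=7 s[j]='f': π[7]=2 (border 'ef')
j=8 s[j]='f': k: 2→0; π[8]=0 (border '')
j=9 s[j]='c': π[9]=0 (border '')
j=10 s[j]='d': π[10]=0 (border '')
j=11 s[j]='c': π[11]=0 (border '')
j=12 s[j]='c': π[12]=0 (border '')
j=13 s[j]='b': π[13]=0 (border '')
j=14 s[j]='c': π[14]=0 (border '')
j=15 s[j]='c': π[15]=0 (border '')
j=16 s[j]='e': π[16]=1 (border 'e')
j=17 s[j]='a': k: 1→0; π[17]=0 (border '')
j=18 s[j]='b': π[18]=0 (border '')
j=19 s[j]='c': π[19]=0 (border '')
j=20 s[j]='f': π[20]=0 (border '')
j=21 s[j]='b': π[21]=0 (border '')
j=22 s[j]='b': π[22]=0 (border '')
j=23 s[j]='e': π[23]=1 (border 'e')
j=24 s[j]='d': k: 1→0; π[24]=0 (border '')
j=25 s[j]='a': π[25]=0 (border '')
j=26 s[j]='f': π[26]=0 (border '')
j=27 s[j]='c': π[27]=0 (border '')
j=28 s[j]='f': π[28]=0 (border '')
j=29 s[j]='a': π[29]=0 (border '')
j=30 s[j]='a': π[30]=0 (border '')
j=31 s[j]='e': π[31]=1 (border 'e')
j=32 s[j]='a': k: 1→0; π[32]=0 (border '')
j=33 s[j]='f': π[33]=0 (border '')
j=34 s[j]='f': π[34]=0 (border '')
j=35 s[j]='a': π[35]=0 (border '')
j=36 s[j]='f': π[36]=0 (border '')
j=37 s[j]='e': π[37]=1 (border 'e')
j=38 s[j]='b': k: 1→0; π[38]=0 (border '')
j=39 s[j]='f': π[39]=0 (border '')

[0, 0, 0, 0, 0, 0, 1, 2, 0, 0, 0, 0, 0, 0, 0, 0, 1, 0, 0, 0, 0, 0, 0, 1, 0, 0, 0, 0, 0, 0, 0, 1, 0, 0, 0, 0, 0, 1, 0, 0]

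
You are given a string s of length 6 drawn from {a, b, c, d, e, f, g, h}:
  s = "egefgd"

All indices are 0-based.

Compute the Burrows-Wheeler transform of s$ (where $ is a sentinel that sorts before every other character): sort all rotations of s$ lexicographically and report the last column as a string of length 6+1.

dgg$efe

rank  rotation last
    0  $egefgd  d
    1  d$egefg  g
    2  efgd$eg  g
    3  egefgd$  $
    4  fgd$ege  e
    5  gd$egef  f
    6  gefgd$e  e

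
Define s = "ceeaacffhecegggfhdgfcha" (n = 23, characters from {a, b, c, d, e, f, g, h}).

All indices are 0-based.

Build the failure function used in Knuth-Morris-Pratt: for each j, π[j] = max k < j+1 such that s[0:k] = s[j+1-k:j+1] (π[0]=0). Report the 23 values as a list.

[0, 0, 0, 0, 0, 1, 0, 0, 0, 0, 1, 2, 0, 0, 0, 0, 0, 0, 0, 0, 1, 0, 0]

π[0] = 0
j=1 s[j]='e': π[1]=0 (border '')
j=2 s[j]='e': π[2]=0 (border '')
j=3 s[j]='a': π[3]=0 (border '')
j=4 s[j]='a': π[4]=0 (border '')
j=5 s[j]='c': π[5]=1 (border 'c')
j=6 s[j]='f': k: 1→0; π[6]=0 (border '')
j=7 s[j]='f': π[7]=0 (border '')
j=8 s[j]='h': π[8]=0 (border '')
j=9 s[j]='e': π[9]=0 (border '')
j=10 s[j]='c': π[10]=1 (border 'c')
j=11 s[j]='e': π[11]=2 (border 'ce')
j=12 s[j]='g': k: 2→0; π[12]=0 (border '')
j=13 s[j]='g': π[13]=0 (border '')
j=14 s[j]='g': π[14]=0 (border '')
j=15 s[j]='f': π[15]=0 (border '')
j=16 s[j]='h': π[16]=0 (border '')
j=17 s[j]='d': π[17]=0 (border '')
j=18 s[j]='g': π[18]=0 (border '')
j=19 s[j]='f': π[19]=0 (border '')
j=20 s[j]='c': π[20]=1 (border 'c')
j=21 s[j]='h': k: 1→0; π[21]=0 (border '')
j=22 s[j]='a': π[22]=0 (border '')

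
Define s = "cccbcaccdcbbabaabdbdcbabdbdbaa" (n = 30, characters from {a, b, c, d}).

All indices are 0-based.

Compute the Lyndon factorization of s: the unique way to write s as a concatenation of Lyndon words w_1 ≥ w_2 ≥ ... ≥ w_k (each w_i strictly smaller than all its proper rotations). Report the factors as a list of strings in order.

emit factor 1: 'c' (i=0, period=1)
emit factor 2: 'c' (i=1, period=1)
emit factor 3: 'c' (i=2, period=1)
emit factor 4: 'bc' (i=3, period=2)
emit factor 5: 'accdcbb' (i=5, period=7)
emit factor 6: 'ab' (i=12, period=2)
emit factor 7: 'aabdbdcbabdbdb' (i=14, period=14)
emit factor 8: 'a' (i=28, period=1)
emit factor 9: 'a' (i=29, period=1)

["c", "c", "c", "bc", "accdcbb", "ab", "aabdbdcbabdbdb", "a", "a"]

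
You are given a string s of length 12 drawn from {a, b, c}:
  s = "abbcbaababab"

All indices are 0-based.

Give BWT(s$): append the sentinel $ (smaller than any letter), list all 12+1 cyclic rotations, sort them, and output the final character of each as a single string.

bbbba$acaaabb

rank  rotation       last
    0  $abbcbaababab  b
    1  aababab$abbcb  b
    2  ab$abbcbaabab  b
    3  abab$abbcbaab  b
    4  ababab$abbcba  a
    5  abbcbaababab$  $
    6  b$abbcbaababa  a
    7  baababab$abbc  c
    8  bab$abbcbaaba  a
    9  babab$abbcbaa  a
   10  bbcbaababab$a  a
   11  bcbaababab$ab  b
   12  cbaababab$abb  b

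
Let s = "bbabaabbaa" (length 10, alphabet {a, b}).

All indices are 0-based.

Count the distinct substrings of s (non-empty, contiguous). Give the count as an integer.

40

rank→(start, suffix):
  0 → (9, 'a')
  1 → (8, 'aa')
  2 → (4, 'aabbaa')
  3 → (2, 'abaabbaa')
  4 → (5, 'abbaa')
  5 → (7, 'baa')
  6 → (3, 'baabbaa')
  7 → (1, 'babaabbaa')
  8 → (6, 'bbaa')
  9 → (0, 'bbabaabbaa')

SA = [9, 8, 4, 2, 5, 7, 3, 1, 6, 0]
i: (SA[i-1],SA[i]) lcp shared
  1: (9,8) 1 'a'
  2: (8,4) 2 'aa'
  3: (4,2) 1 'a'
  4: (2,5) 2 'ab'
  5: (5,7) 0 ''
  6: (7,3) 3 'baa'
  7: (3,1) 2 'ba'
  8: (1,6) 1 'b'
  9: (6,0) 3 'bba'

n(n+1)/2 = 10·11/2 = 55
Σ LCP = 0 + 1 + 2 + 1 + 2 + 0 + 3 + 2 + 1 + 3 = 15
distinct = 55 − 15 = 40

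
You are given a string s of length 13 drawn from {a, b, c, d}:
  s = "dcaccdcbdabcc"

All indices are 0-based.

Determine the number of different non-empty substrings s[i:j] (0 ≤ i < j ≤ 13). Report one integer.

80

rank | idx | suffix
   0 |   9 | abcc
   1 |   2 | accdcbdabcc
   2 |  10 | bcc
   3 |   7 | bdabcc
   4 |  12 | c
   5 |   1 | caccdcbdabcc
   6 |   6 | cbdabcc
   7 |  11 | cc
   8 |   3 | ccdcbdabcc
   9 |   4 | cdcbdabcc
  10 |   8 | dabcc
  11 |   0 | dcaccdcbdabcc
  12 |   5 | dcbdabcc

SA = [9, 2, 10, 7, 12, 1, 6, 11, 3, 4, 8, 0, 5]
i: (SA[i-1],SA[i]) lcp shared
  1: (9,2) 1 'a'
  2: (2,10) 0 ''
  3: (10,7) 1 'b'
  4: (7,12) 0 ''
  5: (12,1) 1 'c'
  6: (1,6) 1 'c'
  7: (6,11) 1 'c'
  8: (11,3) 2 'cc'
  9: (3,4) 1 'c'
  10: (4,8) 0 ''
  11: (8,0) 1 'd'
  12: (0,5) 2 'dc'

n(n+1)/2 = 13·14/2 = 91
Σ LCP = 0 + 1 + 0 + 1 + 0 + 1 + 1 + 1 + 2 + 1 + 0 + 1 + 2 = 11
distinct = 91 − 11 = 80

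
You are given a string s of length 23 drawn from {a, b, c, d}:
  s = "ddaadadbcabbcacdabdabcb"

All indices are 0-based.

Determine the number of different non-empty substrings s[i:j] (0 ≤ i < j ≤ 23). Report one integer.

rank | idx | suffix
   0 |   2 | aadadbcabbcacdabdabcb
   1 |   9 | abbcacdabdabcb
   2 |  19 | abcb
   3 |  16 | abdabcb
   4 |  13 | acdabdabcb
   5 |   3 | adadbcabbcacdabdabcb
   6 |   5 | adbcabbcacdabdabcb
   7 |  22 | b
   8 |  10 | bbcacdabdabcb
   9 |   7 | bcabbcacdabdabcb
  10 |  11 | bcacdabdabcb
  11 |  20 | bcb
  12 |  17 | bdabcb
  13 |   8 | cabbcacdabdabcb
  14 |  12 | cacdabdabcb
  15 |  21 | cb
  16 |  14 | cdabdabcb
  17 |   1 | daadadbcabbcacdabdabcb
  18 |  18 | dabcb
  19 |  15 | dabdabcb
  20 |   4 | dadbcabbcacdabdabcb
  21 |   6 | dbcabbcacdabdabcb
  22 |   0 | ddaadadbcabbcacdabdabcb

SA = [2, 9, 19, 16, 13, 3, 5, 22, 10, 7, 11, 20, 17, 8, 12, 21, 14, 1, 18, 15, 4, 6, 0]
i: (SA[i-1],SA[i]) lcp shared
  1: (2,9) 1 'a'
  2: (9,19) 2 'ab'
  3: (19,16) 2 'ab'
  4: (16,13) 1 'a'
  5: (13,3) 1 'a'
  6: (3,5) 2 'ad'
  7: (5,22) 0 ''
  8: (22,10) 1 'b'
  9: (10,7) 1 'b'
  10: (7,11) 3 'bca'
  11: (11,20) 2 'bc'
  12: (20,17) 1 'b'
  13: (17,8) 0 ''
  14: (8,12) 2 'ca'
  15: (12,21) 1 'c'
  16: (21,14) 1 'c'
  17: (14,1) 0 ''
  18: (1,18) 2 'da'
  19: (18,15) 3 'dab'
  20: (15,4) 2 'da'
  21: (4,6) 1 'd'
  22: (6,0) 1 'd'

n(n+1)/2 = 23·24/2 = 276
Σ LCP = 0 + 1 + 2 + 2 + 1 + 1 + 2 + 0 + 1 + 1 + 3 + 2 + 1 + 0 + 2 + 1 + 1 + 0 + 2 + 3 + 2 + 1 + 1 = 30
distinct = 276 − 30 = 246

246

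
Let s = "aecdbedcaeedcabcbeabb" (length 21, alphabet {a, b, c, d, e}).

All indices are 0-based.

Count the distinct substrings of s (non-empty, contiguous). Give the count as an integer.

rank | idx | suffix
   0 |  18 | abb
   1 |  13 | abcbeabb
   2 |   0 | aecdbedcaeedcabcbeabb
   3 |   8 | aeedcabcbeabb
   4 |  20 | b
   5 |  19 | bb
   6 |  14 | bcbeabb
   7 |  16 | beabb
   8 |   4 | bedcaeedcabcbeabb
   9 |  12 | cabcbeabb
  10 |   7 | caeedcabcbeabb
  11 |  15 | cbeabb
  12 |   2 | cdbedcaeedcabcbeabb
  13 |   3 | dbedcaeedcabcbeabb
  14 |  11 | dcabcbeabb
  15 |   6 | dcaeedcabcbeabb
  16 |  17 | eabb
  17 |   1 | ecdbedcaeedcabcbeabb
  18 |  10 | edcabcbeabb
  19 |   5 | edcaeedcabcbeabb
  20 |   9 | eedcabcbeabb

SA = [18, 13, 0, 8, 20, 19, 14, 16, 4, 12, 7, 15, 2, 3, 11, 6, 17, 1, 10, 5, 9]
[i] adj suffixes → lcp
  [1] 18/13 → 2 ('ab')
  [2] 13/0 → 1 ('a')
  [3] 0/8 → 2 ('ae')
  [4] 8/20 → 0 ('')
  [5] 20/19 → 1 ('b')
  [6] 19/14 → 1 ('b')
  [7] 14/16 → 1 ('b')
  [8] 16/4 → 2 ('be')
  [9] 4/12 → 0 ('')
  [10] 12/7 → 2 ('ca')
  [11] 7/15 → 1 ('c')
  [12] 15/2 → 1 ('c')
  [13] 2/3 → 0 ('')
  [14] 3/11 → 1 ('d')
  [15] 11/6 → 3 ('dca')
  [16] 6/17 → 0 ('')
  [17] 17/1 → 1 ('e')
  [18] 1/10 → 1 ('e')
  [19] 10/5 → 4 ('edca')
  [20] 5/9 → 1 ('e')

n(n+1)/2 = 21·22/2 = 231
Σ LCP = 0 + 2 + 1 + 2 + 0 + 1 + 1 + 1 + 2 + 0 + 2 + 1 + 1 + 0 + 1 + 3 + 0 + 1 + 1 + 4 + 1 = 25
distinct = 231 − 25 = 206

206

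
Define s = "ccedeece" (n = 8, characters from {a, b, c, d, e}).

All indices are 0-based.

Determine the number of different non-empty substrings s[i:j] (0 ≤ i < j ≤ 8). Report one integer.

30

rank | idx | suffix
   0 |   0 | ccedeece
   1 |   6 | ce
   2 |   1 | cedeece
   3 |   3 | deece
   4 |   7 | e
   5 |   5 | ece
   6 |   2 | edeece
   7 |   4 | eece

SA = [0, 6, 1, 3, 7, 5, 2, 4]
[i] adj suffixes → lcp
  [1] 0/6 → 1 ('c')
  [2] 6/1 → 2 ('ce')
  [3] 1/3 → 0 ('')
  [4] 3/7 → 0 ('')
  [5] 7/5 → 1 ('e')
  [6] 5/2 → 1 ('e')
  [7] 2/4 → 1 ('e')

n(n+1)/2 = 8·9/2 = 36
Σ LCP = 0 + 1 + 2 + 0 + 0 + 1 + 1 + 1 = 6
distinct = 36 − 6 = 30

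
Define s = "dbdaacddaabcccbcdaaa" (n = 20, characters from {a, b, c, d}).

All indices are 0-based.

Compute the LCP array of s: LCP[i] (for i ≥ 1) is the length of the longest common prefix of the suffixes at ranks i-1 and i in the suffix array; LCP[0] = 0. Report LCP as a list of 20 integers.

[0, 1, 2, 2, 2, 1, 1, 0, 2, 1, 0, 1, 2, 1, 2, 0, 3, 3, 1, 1]

rank | idx | suffix
   0 |  19 | a
   1 |  18 | aa
   2 |  17 | aaa
   3 |   8 | aabcccbcdaaa
   4 |   3 | aacddaabcccbcdaaa
   5 |   9 | abcccbcdaaa
   6 |   4 | acddaabcccbcdaaa
   7 |  10 | bcccbcdaaa
   8 |  14 | bcdaaa
   9 |   1 | bdaacddaabcccbcdaaa
  10 |  13 | cbcdaaa
  11 |  12 | ccbcdaaa
  12 |  11 | cccbcdaaa
  13 |  15 | cdaaa
  14 |   5 | cddaabcccbcdaaa
  15 |  16 | daaa
  16 |   7 | daabcccbcdaaa
  17 |   2 | daacddaabcccbcdaaa
  18 |   0 | dbdaacddaabcccbcdaaa
  19 |   6 | ddaabcccbcdaaa

SA = [19, 18, 17, 8, 3, 9, 4, 10, 14, 1, 13, 12, 11, 15, 5, 16, 7, 2, 0, 6]
rank  pair      lcp
   1  s[19:],s[18:]  1  'a'
   2  s[18:],s[17:]  2  'aa'
   3  s[17:],s[8:]  2  'aa'
   4  s[8:],s[3:]  2  'aa'
   5  s[3:],s[9:]  1  'a'
   6  s[9:],s[4:]  1  'a'
   7  s[4:],s[10:]  0  ''
   8  s[10:],s[14:]  2  'bc'
   9  s[14:],s[1:]  1  'b'
  10  s[1:],s[13:]  0  ''
  11  s[13:],s[12:]  1  'c'
  12  s[12:],s[11:]  2  'cc'
  13  s[11:],s[15:]  1  'c'
  14  s[15:],s[5:]  2  'cd'
  15  s[5:],s[16:]  0  ''
  16  s[16:],s[7:]  3  'daa'
  17  s[7:],s[2:]  3  'daa'
  18  s[2:],s[0:]  1  'd'
  19  s[0:],s[6:]  1  'd'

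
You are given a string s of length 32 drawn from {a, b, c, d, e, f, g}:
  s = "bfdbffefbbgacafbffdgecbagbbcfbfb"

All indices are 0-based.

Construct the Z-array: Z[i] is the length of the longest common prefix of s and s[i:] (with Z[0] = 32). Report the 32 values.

Z[0]=32
i=1: outside box; Z[1]=0
i=2: outside box; Z[2]=0
i=3: outside box; Z[3]=2 extend→box=[3,5)
i=4: min(r-i=1, Z[1]=0)=0; Z[4]=0
i=5: outside box; Z[5]=0
i=6: outside box; Z[6]=0
i=7: outside box; Z[7]=0
i=8: outside box; Z[8]=1 extend→box=[8,9)
i=9: outside box; Z[9]=1 extend→box=[9,10)
i=10: outside box; Z[10]=0
i=11: outside box; Z[11]=0
i=12: outside box; Z[12]=0
i=13: outside box; Z[13]=0
i=14: outside box; Z[14]=0
i=15: outside box; Z[15]=2 extend→box=[15,17)
i=16: min(r-i=1, Z[1]=0)=0; Z[16]=0
i=17: outside box; Z[17]=0
i=18: outside box; Z[18]=0
i=19: outside box; Z[19]=0
i=20: outside box; Z[20]=0
i=21: outside box; Z[21]=0
i=22: outside box; Z[22]=1 extend→box=[22,23)
i=23: outside box; Z[23]=0
i=24: outside box; Z[24]=0
i=25: outside box; Z[25]=1 extend→box=[25,26)
i=26: outside box; Z[26]=1 extend→box=[26,27)
i=27: outside box; Z[27]=0
i=28: outside box; Z[28]=0
i=29: outside box; Z[29]=2 extend→box=[29,31)
i=30: min(r-i=1, Z[1]=0)=0; Z[30]=0
i=31: outside box; Z[31]=1 extend→box=[31,32)

[32, 0, 0, 2, 0, 0, 0, 0, 1, 1, 0, 0, 0, 0, 0, 2, 0, 0, 0, 0, 0, 0, 1, 0, 0, 1, 1, 0, 0, 2, 0, 1]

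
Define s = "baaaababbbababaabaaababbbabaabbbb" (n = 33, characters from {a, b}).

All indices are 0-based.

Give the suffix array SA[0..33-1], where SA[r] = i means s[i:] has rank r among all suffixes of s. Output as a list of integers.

sorted suffixes:
  #0 SA[0]=1  'aaaababbbababaabaaababbbabaabbbb'
  #1 SA[1]=17  'aaababbbabaabbbb'
  #2 SA[2]=2  'aaababbbababaabaaababbbabaabbbb'
  #3 SA[3]=14  'aabaaababbbabaabbbb'
  #4 SA[4]=18  'aababbbabaabbbb'
  #5 SA[5]=3  'aababbbababaabaaababbbabaabbbb'
  #6 SA[6]=27  'aabbbb'
  #7 SA[7]=15  'abaaababbbabaabbbb'
  #8 SA[8]=12  'abaabaaababbbabaabbbb'
  #9 SA[9]=25  'abaabbbb'
  #10 SA[10]=10  'ababaabaaababbbabaabbbb'
  #11 SA[11]=19  'ababbbabaabbbb'
  #12 SA[12]=4  'ababbbababaabaaababbbabaabbbb'
  #13 SA[13]=21  'abbbabaabbbb'
  #14 SA[14]=6  'abbbababaabaaababbbabaabbbb'
  #15 SA[15]=28  'abbbb'
  #16 SA[16]=32  'b'
  #17 SA[17]=0  'baaaababbbababaabaaababbbabaabbbb'
  #18 SA[18]=16  'baaababbbabaabbbb'
  #19 SA[19]=13  'baabaaababbbabaabbbb'
  #20 SA[20]=26  'baabbbb'
  #21 SA[21]=11  'babaabaaababbbabaabbbb'
  #22 SA[22]=24  'babaabbbb'
  #23 SA[23]=9  'bababaabaaababbbabaabbbb'
  #24 SA[24]=20  'babbbabaabbbb'
  #25 SA[25]=5  'babbbababaabaaababbbabaabbbb'
  #26 SA[26]=31  'bb'
  #27 SA[27]=23  'bbabaabbbb'
  #28 SA[28]=8  'bbababaabaaababbbabaabbbb'
  #29 SA[29]=30  'bbb'
  #30 SA[30]=22  'bbbabaabbbb'
  #31 SA[31]=7  'bbbababaabaaababbbabaabbbb'
  #32 SA[32]=29  'bbbb'

[1, 17, 2, 14, 18, 3, 27, 15, 12, 25, 10, 19, 4, 21, 6, 28, 32, 0, 16, 13, 26, 11, 24, 9, 20, 5, 31, 23, 8, 30, 22, 7, 29]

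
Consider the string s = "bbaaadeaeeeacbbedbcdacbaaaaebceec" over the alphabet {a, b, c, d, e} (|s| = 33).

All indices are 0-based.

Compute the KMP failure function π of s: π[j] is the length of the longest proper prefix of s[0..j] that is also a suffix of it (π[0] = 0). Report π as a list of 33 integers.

π[0] = 0
j=1 s[j]='b': π[1]=1 (border 'b')
j=2 s[j]='a': k: 1→0; π[2]=0 (border '')
j=3 s[j]='a': π[3]=0 (border '')
j=4 s[j]='a': π[4]=0 (border '')
j=5 s[j]='d': π[5]=0 (border '')
j=6 s[j]='e': π[6]=0 (border '')
j=7 s[j]='a': π[7]=0 (border '')
j=8 s[j]='e': π[8]=0 (border '')
j=9 s[j]='e': π[9]=0 (border '')
j=10 s[j]='e': π[10]=0 (border '')
j=11 s[j]='a': π[11]=0 (border '')
j=12 s[j]='c': π[12]=0 (border '')
j=13 s[j]='b': π[13]=1 (border 'b')
j=14 s[j]='b': π[14]=2 (border 'bb')
j=15 s[j]='e': k: 2→1→0; π[15]=0 (border '')
j=16 s[j]='d': π[16]=0 (border '')
j=17 s[j]='b': π[17]=1 (border 'b')
j=18 s[j]='c': k: 1→0; π[18]=0 (border '')
j=19 s[j]='d': π[19]=0 (border '')
j=20 s[j]='a': π[20]=0 (border '')
j=21 s[j]='c': π[21]=0 (border '')
j=22 s[j]='b': π[22]=1 (border 'b')
j=23 s[j]='a': k: 1→0; π[23]=0 (border '')
j=24 s[j]='a': π[24]=0 (border '')
j=25 s[j]='a': π[25]=0 (border '')
j=26 s[j]='a': π[26]=0 (border '')
j=27 s[j]='e': π[27]=0 (border '')
j=28 s[j]='b': π[28]=1 (border 'b')
j=29 s[j]='c': k: 1→0; π[29]=0 (border '')
j=30 s[j]='e': π[30]=0 (border '')
j=31 s[j]='e': π[31]=0 (border '')
j=32 s[j]='c': π[32]=0 (border '')

[0, 1, 0, 0, 0, 0, 0, 0, 0, 0, 0, 0, 0, 1, 2, 0, 0, 1, 0, 0, 0, 0, 1, 0, 0, 0, 0, 0, 1, 0, 0, 0, 0]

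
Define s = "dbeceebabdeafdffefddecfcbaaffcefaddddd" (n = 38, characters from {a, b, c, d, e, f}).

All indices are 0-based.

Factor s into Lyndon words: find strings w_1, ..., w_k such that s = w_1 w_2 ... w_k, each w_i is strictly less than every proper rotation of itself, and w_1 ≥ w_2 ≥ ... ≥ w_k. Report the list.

["d", "becee", "b", "abdeafdffefddecfcb", "aaffcefaddddd"]

emit factor 1: 'd' (i=0, period=1)
emit factor 2: 'becee' (i=1, period=5)
emit factor 3: 'b' (i=6, period=1)
emit factor 4: 'abdeafdffefddecfcb' (i=7, period=18)
emit factor 5: 'aaffcefaddddd' (i=25, period=13)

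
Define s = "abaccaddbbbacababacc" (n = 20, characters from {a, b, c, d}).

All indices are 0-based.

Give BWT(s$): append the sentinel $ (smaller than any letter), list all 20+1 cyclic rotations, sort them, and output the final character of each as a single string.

rank  rotation               last
    0  $abaccaddbbbacababacc  c
    1  ababacc$abaccaddbbbac  c
    2  abacc$abaccaddbbbacab  b
    3  abaccaddbbbacababacc$  $
    4  acababacc$abaccaddbbb  b
    5  acc$abaccaddbbbacabab  b
    6  accaddbbbacababacc$ab  b
    7  addbbbacababacc$abacc  c
    8  babacc$abaccaddbbbaca  a
    9  bacababacc$abaccaddbb  b
   10  bacc$abaccaddbbbacaba  a
   11  baccaddbbbacababacc$a  a
   12  bbacababacc$abaccaddb  b
   13  bbbacababacc$abaccadd  d
   14  c$abaccaddbbbacababac  c
   15  cababacc$abaccaddbbba  a
   16  caddbbbacababacc$abac  c
   17  cc$abaccaddbbbacababa  a
   18  ccaddbbbacababacc$aba  a
   19  dbbbacababacc$abaccad  d
   20  ddbbbacababacc$abacca  a

ccb$bbbcabaabdcacaada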